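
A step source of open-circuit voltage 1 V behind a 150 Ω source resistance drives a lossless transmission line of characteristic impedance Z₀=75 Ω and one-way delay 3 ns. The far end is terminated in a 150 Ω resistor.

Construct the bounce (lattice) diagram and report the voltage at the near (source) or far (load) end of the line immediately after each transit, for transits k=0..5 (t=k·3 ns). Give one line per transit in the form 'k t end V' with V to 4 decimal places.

Γ_L=0.333333, Γ_S=0.333333; launch V₁=1·75/225=0.333333
k=0 src: V=0.3333
k=1 load: inc=0.333333, refl=0.333333·0.333333=0.1111; V=0.000000+0.333333+0.111111=0.4444
k=2 src: inc=0.111111, refl=0.111111·0.333333=0.0370; V=0.333333+0.111111+0.037037=0.4815
k=3 load: inc=0.037037, refl=0.037037·0.333333=0.0123; V=0.444444+0.037037+0.012346=0.4938
k=4 src: inc=0.012346, refl=0.012346·0.333333=0.0041; V=0.481481+0.012346+0.004115=0.4979
k=5 load: inc=0.004115, refl=0.004115·0.333333=0.0014; V=0.493827+0.004115+0.001372=0.4993

0 0 source 0.3333
1 3 load 0.4444
2 6 source 0.4815
3 9 load 0.4938
4 12 source 0.4979
5 15 load 0.4993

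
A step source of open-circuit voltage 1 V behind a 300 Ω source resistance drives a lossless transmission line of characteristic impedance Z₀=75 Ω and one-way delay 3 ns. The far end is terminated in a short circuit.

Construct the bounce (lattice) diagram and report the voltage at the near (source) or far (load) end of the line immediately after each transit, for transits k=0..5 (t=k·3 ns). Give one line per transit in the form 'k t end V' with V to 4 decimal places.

0 0 source 0.2000
1 3 load 0.0000
2 6 source -0.1200
3 9 load 0.0000
4 12 source 0.0720
5 15 load 0.0000

Γ_L=-1.000000, Γ_S=0.600000; launch V₁=1·75/375=0.200000
k=0 src: V=0.2000
k=1 load: inc=0.200000, refl=0.200000·-1.000000=-0.2000; V=0.000000+0.200000+-0.200000=0.0000
k=2 src: inc=-0.200000, refl=-0.200000·0.600000=-0.1200; V=0.200000+-0.200000+-0.120000=-0.1200
k=3 load: inc=-0.120000, refl=-0.120000·-1.000000=0.1200; V=0.000000+-0.120000+0.120000=0.0000
k=4 src: inc=0.120000, refl=0.120000·0.600000=0.0720; V=-0.120000+0.120000+0.072000=0.0720
k=5 load: inc=0.072000, refl=0.072000·-1.000000=-0.0720; V=0.000000+0.072000+-0.072000=0.0000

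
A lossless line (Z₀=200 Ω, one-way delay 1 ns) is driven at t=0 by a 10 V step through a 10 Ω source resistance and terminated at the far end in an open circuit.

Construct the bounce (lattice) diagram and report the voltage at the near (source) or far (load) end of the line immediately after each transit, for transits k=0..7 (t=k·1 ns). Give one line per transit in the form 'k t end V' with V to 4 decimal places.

Γ_L=1.000000, Γ_S=-0.904762; launch V₁=10·200/210=9.523810
k=0 src: V=9.5238
k=1 load: inc=9.523810, refl=9.523810·1.000000=9.5238; V=0.000000+9.523810+9.523810=19.0476
k=2 src: inc=9.523810, refl=9.523810·-0.904762=-8.6168; V=9.523810+9.523810+-8.616780=10.4308
k=3 load: inc=-8.616780, refl=-8.616780·1.000000=-8.6168; V=19.047619+-8.616780+-8.616780=1.8141
k=4 src: inc=-8.616780, refl=-8.616780·-0.904762=7.7961; V=10.430839+-8.616780+7.796134=9.6102
k=5 load: inc=7.796134, refl=7.796134·1.000000=7.7961; V=1.814059+7.796134+7.796134=17.4063
k=6 src: inc=7.796134, refl=7.796134·-0.904762=-7.0536; V=9.610193+7.796134+-7.053645=10.3527
k=7 load: inc=-7.053645, refl=-7.053645·1.000000=-7.0536; V=17.406328+-7.053645+-7.053645=3.2990

0 0 source 9.5238
1 1 load 19.0476
2 2 source 10.4308
3 3 load 1.8141
4 4 source 9.6102
5 5 load 17.4063
6 6 source 10.3527
7 7 load 3.2990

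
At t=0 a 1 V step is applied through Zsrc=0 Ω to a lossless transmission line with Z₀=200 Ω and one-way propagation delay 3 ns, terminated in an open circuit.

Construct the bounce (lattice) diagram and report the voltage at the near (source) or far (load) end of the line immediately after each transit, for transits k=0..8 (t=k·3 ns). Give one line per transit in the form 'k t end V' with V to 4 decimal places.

Γ_L=1.000000, Γ_S=-1.000000; launch V₁=1·200/200=1.000000
k=0 src: V=1.0000
k=1 load: inc=1.000000, refl=1.000000·1.000000=1.0000; V=0.000000+1.000000+1.000000=2.0000
k=2 src: inc=1.000000, refl=1.000000·-1.000000=-1.0000; V=1.000000+1.000000+-1.000000=1.0000
k=3 load: inc=-1.000000, refl=-1.000000·1.000000=-1.0000; V=2.000000+-1.000000+-1.000000=0.0000
k=4 src: inc=-1.000000, refl=-1.000000·-1.000000=1.0000; V=1.000000+-1.000000+1.000000=1.0000
k=5 load: inc=1.000000, refl=1.000000·1.000000=1.0000; V=0.000000+1.000000+1.000000=2.0000
k=6 src: inc=1.000000, refl=1.000000·-1.000000=-1.0000; V=1.000000+1.000000+-1.000000=1.0000
k=7 load: inc=-1.000000, refl=-1.000000·1.000000=-1.0000; V=2.000000+-1.000000+-1.000000=0.0000
k=8 src: inc=-1.000000, refl=-1.000000·-1.000000=1.0000; V=1.000000+-1.000000+1.000000=1.0000

0 0 source 1.0000
1 3 load 2.0000
2 6 source 1.0000
3 9 load 0.0000
4 12 source 1.0000
5 15 load 2.0000
6 18 source 1.0000
7 21 load 0.0000
8 24 source 1.0000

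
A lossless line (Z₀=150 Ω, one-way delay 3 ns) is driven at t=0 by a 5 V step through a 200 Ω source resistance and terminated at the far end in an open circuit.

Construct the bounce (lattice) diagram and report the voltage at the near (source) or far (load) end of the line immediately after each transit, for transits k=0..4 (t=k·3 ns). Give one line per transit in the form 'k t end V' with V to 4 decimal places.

0 0 source 2.1429
1 3 load 4.2857
2 6 source 4.5918
3 9 load 4.8980
4 12 source 4.9417

Γ_L=1.000000, Γ_S=0.142857; launch V₁=5·150/350=2.142857
k=0 src: V=2.1429
k=1 load: inc=2.142857, refl=2.142857·1.000000=2.1429; V=0.000000+2.142857+2.142857=4.2857
k=2 src: inc=2.142857, refl=2.142857·0.142857=0.3061; V=2.142857+2.142857+0.306122=4.5918
k=3 load: inc=0.306122, refl=0.306122·1.000000=0.3061; V=4.285714+0.306122+0.306122=4.8980
k=4 src: inc=0.306122, refl=0.306122·0.142857=0.0437; V=4.591837+0.306122+0.043732=4.9417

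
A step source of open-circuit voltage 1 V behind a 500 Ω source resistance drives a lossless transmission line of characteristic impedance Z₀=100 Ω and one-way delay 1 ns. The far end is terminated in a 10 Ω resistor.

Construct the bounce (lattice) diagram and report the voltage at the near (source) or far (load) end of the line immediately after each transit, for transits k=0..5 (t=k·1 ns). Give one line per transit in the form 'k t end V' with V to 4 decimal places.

Γ_L=-0.818182, Γ_S=0.666667; launch V₁=1·100/600=0.166667
k=0 src: V=0.1667
k=1 load: inc=0.166667, refl=0.166667·-0.818182=-0.1364; V=0.000000+0.166667+-0.136364=0.0303
k=2 src: inc=-0.136364, refl=-0.136364·0.666667=-0.0909; V=0.166667+-0.136364+-0.090909=-0.0606
k=3 load: inc=-0.090909, refl=-0.090909·-0.818182=0.0744; V=0.030303+-0.090909+0.074380=0.0138
k=4 src: inc=0.074380, refl=0.074380·0.666667=0.0496; V=-0.060606+0.074380+0.049587=0.0634
k=5 load: inc=0.049587, refl=0.049587·-0.818182=-0.0406; V=0.013774+0.049587+-0.040571=0.0228

0 0 source 0.1667
1 1 load 0.0303
2 2 source -0.0606
3 3 load 0.0138
4 4 source 0.0634
5 5 load 0.0228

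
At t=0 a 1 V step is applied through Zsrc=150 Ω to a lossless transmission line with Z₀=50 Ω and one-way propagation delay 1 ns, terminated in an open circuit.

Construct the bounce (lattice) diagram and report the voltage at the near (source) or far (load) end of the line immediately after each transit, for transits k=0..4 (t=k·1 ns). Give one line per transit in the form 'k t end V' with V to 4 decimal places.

Γ_L=1.000000, Γ_S=0.500000; launch V₁=1·50/200=0.250000
k=0 src: V=0.2500
k=1 load: inc=0.250000, refl=0.250000·1.000000=0.2500; V=0.000000+0.250000+0.250000=0.5000
k=2 src: inc=0.250000, refl=0.250000·0.500000=0.1250; V=0.250000+0.250000+0.125000=0.6250
k=3 load: inc=0.125000, refl=0.125000·1.000000=0.1250; V=0.500000+0.125000+0.125000=0.7500
k=4 src: inc=0.125000, refl=0.125000·0.500000=0.0625; V=0.625000+0.125000+0.062500=0.8125

0 0 source 0.2500
1 1 load 0.5000
2 2 source 0.6250
3 3 load 0.7500
4 4 source 0.8125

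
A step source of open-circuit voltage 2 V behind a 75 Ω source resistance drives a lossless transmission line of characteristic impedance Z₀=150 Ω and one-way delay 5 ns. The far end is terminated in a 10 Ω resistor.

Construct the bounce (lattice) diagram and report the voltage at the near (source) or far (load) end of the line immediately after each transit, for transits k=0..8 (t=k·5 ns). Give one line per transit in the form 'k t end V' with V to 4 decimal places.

0 0 source 1.3333
1 5 load 0.1667
2 10 source 0.5556
3 15 load 0.2153
4 20 source 0.3287
5 25 load 0.2295
6 30 source 0.2625
7 35 load 0.2336
8 40 source 0.2432

Γ_L=-0.875000, Γ_S=-0.333333; launch V₁=2·150/225=1.333333
k=0 src: V=1.3333
k=1 load: inc=1.333333, refl=1.333333·-0.875000=-1.1667; V=0.000000+1.333333+-1.166667=0.1667
k=2 src: inc=-1.166667, refl=-1.166667·-0.333333=0.3889; V=1.333333+-1.166667+0.388889=0.5556
k=3 load: inc=0.388889, refl=0.388889·-0.875000=-0.3403; V=0.166667+0.388889+-0.340278=0.2153
k=4 src: inc=-0.340278, refl=-0.340278·-0.333333=0.1134; V=0.555556+-0.340278+0.113426=0.3287
k=5 load: inc=0.113426, refl=0.113426·-0.875000=-0.0992; V=0.215278+0.113426+-0.099248=0.2295
k=6 src: inc=-0.099248, refl=-0.099248·-0.333333=0.0331; V=0.328704+-0.099248+0.033083=0.2625
k=7 load: inc=0.033083, refl=0.033083·-0.875000=-0.0289; V=0.229456+0.033083+-0.028947=0.2336
k=8 src: inc=-0.028947, refl=-0.028947·-0.333333=0.0096; V=0.262539+-0.028947+0.009649=0.2432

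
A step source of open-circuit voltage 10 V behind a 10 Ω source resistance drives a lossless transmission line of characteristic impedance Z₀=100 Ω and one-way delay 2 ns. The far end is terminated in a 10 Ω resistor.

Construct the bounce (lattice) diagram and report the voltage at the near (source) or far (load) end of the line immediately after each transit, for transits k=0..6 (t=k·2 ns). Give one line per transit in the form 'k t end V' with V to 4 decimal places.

Γ_L=-0.818182, Γ_S=-0.818182; launch V₁=10·100/110=9.090909
k=0 src: V=9.0909
k=1 load: inc=9.090909, refl=9.090909·-0.818182=-7.4380; V=0.000000+9.090909+-7.438017=1.6529
k=2 src: inc=-7.438017, refl=-7.438017·-0.818182=6.0856; V=9.090909+-7.438017+6.085650=7.7385
k=3 load: inc=6.085650, refl=6.085650·-0.818182=-4.9792; V=1.652893+6.085650+-4.979168=2.7594
k=4 src: inc=-4.979168, refl=-4.979168·-0.818182=4.0739; V=7.738542+-4.979168+4.073865=6.8332
k=5 load: inc=4.073865, refl=4.073865·-0.818182=-3.3332; V=2.759374+4.073865+-3.333162=3.5001
k=6 src: inc=-3.333162, refl=-3.333162·-0.818182=2.7271; V=6.833239+-3.333162+2.727133=6.2272

0 0 source 9.0909
1 2 load 1.6529
2 4 source 7.7385
3 6 load 2.7594
4 8 source 6.8332
5 10 load 3.5001
6 12 source 6.2272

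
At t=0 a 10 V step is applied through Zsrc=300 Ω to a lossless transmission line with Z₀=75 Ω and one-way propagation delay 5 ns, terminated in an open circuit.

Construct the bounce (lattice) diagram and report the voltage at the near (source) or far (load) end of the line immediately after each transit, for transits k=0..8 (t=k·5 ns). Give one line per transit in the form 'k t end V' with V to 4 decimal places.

Γ_L=1.000000, Γ_S=0.600000; launch V₁=10·75/375=2.000000
k=0 src: V=2.0000
k=1 load: inc=2.000000, refl=2.000000·1.000000=2.0000; V=0.000000+2.000000+2.000000=4.0000
k=2 src: inc=2.000000, refl=2.000000·0.600000=1.2000; V=2.000000+2.000000+1.200000=5.2000
k=3 load: inc=1.200000, refl=1.200000·1.000000=1.2000; V=4.000000+1.200000+1.200000=6.4000
k=4 src: inc=1.200000, refl=1.200000·0.600000=0.7200; V=5.200000+1.200000+0.720000=7.1200
k=5 load: inc=0.720000, refl=0.720000·1.000000=0.7200; V=6.400000+0.720000+0.720000=7.8400
k=6 src: inc=0.720000, refl=0.720000·0.600000=0.4320; V=7.120000+0.720000+0.432000=8.2720
k=7 load: inc=0.432000, refl=0.432000·1.000000=0.4320; V=7.840000+0.432000+0.432000=8.7040
k=8 src: inc=0.432000, refl=0.432000·0.600000=0.2592; V=8.272000+0.432000+0.259200=8.9632

0 0 source 2.0000
1 5 load 4.0000
2 10 source 5.2000
3 15 load 6.4000
4 20 source 7.1200
5 25 load 7.8400
6 30 source 8.2720
7 35 load 8.7040
8 40 source 8.9632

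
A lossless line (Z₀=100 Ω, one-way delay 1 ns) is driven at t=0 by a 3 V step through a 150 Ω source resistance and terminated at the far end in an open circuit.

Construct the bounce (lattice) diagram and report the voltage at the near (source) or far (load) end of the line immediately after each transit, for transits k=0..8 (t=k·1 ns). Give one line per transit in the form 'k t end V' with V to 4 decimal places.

Γ_L=1.000000, Γ_S=0.200000; launch V₁=3·100/250=1.200000
k=0 src: V=1.2000
k=1 load: inc=1.200000, refl=1.200000·1.000000=1.2000; V=0.000000+1.200000+1.200000=2.4000
k=2 src: inc=1.200000, refl=1.200000·0.200000=0.2400; V=1.200000+1.200000+0.240000=2.6400
k=3 load: inc=0.240000, refl=0.240000·1.000000=0.2400; V=2.400000+0.240000+0.240000=2.8800
k=4 src: inc=0.240000, refl=0.240000·0.200000=0.0480; V=2.640000+0.240000+0.048000=2.9280
k=5 load: inc=0.048000, refl=0.048000·1.000000=0.0480; V=2.880000+0.048000+0.048000=2.9760
k=6 src: inc=0.048000, refl=0.048000·0.200000=0.0096; V=2.928000+0.048000+0.009600=2.9856
k=7 load: inc=0.009600, refl=0.009600·1.000000=0.0096; V=2.976000+0.009600+0.009600=2.9952
k=8 src: inc=0.009600, refl=0.009600·0.200000=0.0019; V=2.985600+0.009600+0.001920=2.9971

0 0 source 1.2000
1 1 load 2.4000
2 2 source 2.6400
3 3 load 2.8800
4 4 source 2.9280
5 5 load 2.9760
6 6 source 2.9856
7 7 load 2.9952
8 8 source 2.9971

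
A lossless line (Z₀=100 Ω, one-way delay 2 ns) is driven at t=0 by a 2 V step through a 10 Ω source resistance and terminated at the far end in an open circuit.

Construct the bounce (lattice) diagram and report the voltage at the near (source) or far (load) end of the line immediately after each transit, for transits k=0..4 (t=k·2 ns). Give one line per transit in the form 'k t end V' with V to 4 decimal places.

Γ_L=1.000000, Γ_S=-0.818182; launch V₁=2·100/110=1.818182
k=0 src: V=1.8182
k=1 load: inc=1.818182, refl=1.818182·1.000000=1.8182; V=0.000000+1.818182+1.818182=3.6364
k=2 src: inc=1.818182, refl=1.818182·-0.818182=-1.4876; V=1.818182+1.818182+-1.487603=2.1488
k=3 load: inc=-1.487603, refl=-1.487603·1.000000=-1.4876; V=3.636364+-1.487603+-1.487603=0.6612
k=4 src: inc=-1.487603, refl=-1.487603·-0.818182=1.2171; V=2.148760+-1.487603+1.217130=1.8783

0 0 source 1.8182
1 2 load 3.6364
2 4 source 2.1488
3 6 load 0.6612
4 8 source 1.8783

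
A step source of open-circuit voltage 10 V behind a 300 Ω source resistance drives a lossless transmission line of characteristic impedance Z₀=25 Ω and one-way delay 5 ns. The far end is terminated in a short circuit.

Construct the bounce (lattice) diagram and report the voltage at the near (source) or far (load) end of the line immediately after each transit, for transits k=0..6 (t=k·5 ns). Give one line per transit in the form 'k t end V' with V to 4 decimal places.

Γ_L=-1.000000, Γ_S=0.846154; launch V₁=10·25/325=0.769231
k=0 src: V=0.7692
k=1 load: inc=0.769231, refl=0.769231·-1.000000=-0.7692; V=0.000000+0.769231+-0.769231=0.0000
k=2 src: inc=-0.769231, refl=-0.769231·0.846154=-0.6509; V=0.769231+-0.769231+-0.650888=-0.6509
k=3 load: inc=-0.650888, refl=-0.650888·-1.000000=0.6509; V=0.000000+-0.650888+0.650888=0.0000
k=4 src: inc=0.650888, refl=0.650888·0.846154=0.5508; V=-0.650888+0.650888+0.550751=0.5508
k=5 load: inc=0.550751, refl=0.550751·-1.000000=-0.5508; V=0.000000+0.550751+-0.550751=0.0000
k=6 src: inc=-0.550751, refl=-0.550751·0.846154=-0.4660; V=0.550751+-0.550751+-0.466020=-0.4660

0 0 source 0.7692
1 5 load 0.0000
2 10 source -0.6509
3 15 load 0.0000
4 20 source 0.5508
5 25 load 0.0000
6 30 source -0.4660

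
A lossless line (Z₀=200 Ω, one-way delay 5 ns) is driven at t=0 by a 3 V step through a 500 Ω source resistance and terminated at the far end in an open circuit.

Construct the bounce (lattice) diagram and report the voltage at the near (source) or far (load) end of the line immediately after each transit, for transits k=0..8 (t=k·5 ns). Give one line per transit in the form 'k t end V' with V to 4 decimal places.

0 0 source 0.8571
1 5 load 1.7143
2 10 source 2.0816
3 15 load 2.4490
4 20 source 2.6064
5 25 load 2.7638
6 30 source 2.8313
7 35 load 2.8988
8 40 source 2.9277

Γ_L=1.000000, Γ_S=0.428571; launch V₁=3·200/700=0.857143
k=0 src: V=0.8571
k=1 load: inc=0.857143, refl=0.857143·1.000000=0.8571; V=0.000000+0.857143+0.857143=1.7143
k=2 src: inc=0.857143, refl=0.857143·0.428571=0.3673; V=0.857143+0.857143+0.367347=2.0816
k=3 load: inc=0.367347, refl=0.367347·1.000000=0.3673; V=1.714286+0.367347+0.367347=2.4490
k=4 src: inc=0.367347, refl=0.367347·0.428571=0.1574; V=2.081633+0.367347+0.157434=2.6064
k=5 load: inc=0.157434, refl=0.157434·1.000000=0.1574; V=2.448980+0.157434+0.157434=2.7638
k=6 src: inc=0.157434, refl=0.157434·0.428571=0.0675; V=2.606414+0.157434+0.067472=2.8313
k=7 load: inc=0.067472, refl=0.067472·1.000000=0.0675; V=2.763848+0.067472+0.067472=2.8988
k=8 src: inc=0.067472, refl=0.067472·0.428571=0.0289; V=2.831320+0.067472+0.028917=2.9277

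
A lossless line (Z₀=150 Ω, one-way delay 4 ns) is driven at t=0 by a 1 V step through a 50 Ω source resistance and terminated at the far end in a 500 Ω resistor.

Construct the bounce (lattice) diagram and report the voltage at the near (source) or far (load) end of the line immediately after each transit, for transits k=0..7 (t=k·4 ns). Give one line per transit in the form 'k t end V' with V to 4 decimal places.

Γ_L=0.538462, Γ_S=-0.500000; launch V₁=1·150/200=0.750000
k=0 src: V=0.7500
k=1 load: inc=0.750000, refl=0.750000·0.538462=0.4038; V=0.000000+0.750000+0.403846=1.1538
k=2 src: inc=0.403846, refl=0.403846·-0.500000=-0.2019; V=0.750000+0.403846+-0.201923=0.9519
k=3 load: inc=-0.201923, refl=-0.201923·0.538462=-0.1087; V=1.153846+-0.201923+-0.108728=0.8432
k=4 src: inc=-0.108728, refl=-0.108728·-0.500000=0.0544; V=0.951923+-0.108728+0.054364=0.8976
k=5 load: inc=0.054364, refl=0.054364·0.538462=0.0293; V=0.843195+0.054364+0.029273=0.9268
k=6 src: inc=0.029273, refl=0.029273·-0.500000=-0.0146; V=0.897559+0.029273+-0.014636=0.9122
k=7 load: inc=-0.014636, refl=-0.014636·0.538462=-0.0079; V=0.926832+-0.014636+-0.007881=0.9043

0 0 source 0.7500
1 4 load 1.1538
2 8 source 0.9519
3 12 load 0.8432
4 16 source 0.8976
5 20 load 0.9268
6 24 source 0.9122
7 28 load 0.9043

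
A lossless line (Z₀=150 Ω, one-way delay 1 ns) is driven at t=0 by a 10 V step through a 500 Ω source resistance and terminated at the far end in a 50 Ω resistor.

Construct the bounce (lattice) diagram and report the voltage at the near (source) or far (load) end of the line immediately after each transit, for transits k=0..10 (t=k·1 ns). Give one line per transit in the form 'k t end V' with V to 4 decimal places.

0 0 source 2.3077
1 1 load 1.1538
2 2 source 0.5325
3 3 load 0.8432
4 4 source 1.0105
5 5 load 0.9268
6 6 source 0.8818
7 7 load 0.9043
8 8 source 0.9164
9 9 load 0.9104
10 10 source 0.9071

Γ_L=-0.500000, Γ_S=0.538462; launch V₁=10·150/650=2.307692
k=0 src: V=2.3077
k=1 load: inc=2.307692, refl=2.307692·-0.500000=-1.1538; V=0.000000+2.307692+-1.153846=1.1538
k=2 src: inc=-1.153846, refl=-1.153846·0.538462=-0.6213; V=2.307692+-1.153846+-0.621302=0.5325
k=3 load: inc=-0.621302, refl=-0.621302·-0.500000=0.3107; V=1.153846+-0.621302+0.310651=0.8432
k=4 src: inc=0.310651, refl=0.310651·0.538462=0.1673; V=0.532544+0.310651+0.167274=1.0105
k=5 load: inc=0.167274, refl=0.167274·-0.500000=-0.0836; V=0.843195+0.167274+-0.083637=0.9268
k=6 src: inc=-0.083637, refl=-0.083637·0.538462=-0.0450; V=1.010469+-0.083637+-0.045035=0.8818
k=7 load: inc=-0.045035, refl=-0.045035·-0.500000=0.0225; V=0.926832+-0.045035+0.022518=0.9043
k=8 src: inc=0.022518, refl=0.022518·0.538462=0.0121; V=0.881797+0.022518+0.012125=0.9164
k=9 load: inc=0.012125, refl=0.012125·-0.500000=-0.0061; V=0.904314+0.012125+-0.006062=0.9104
k=10 src: inc=-0.006062, refl=-0.006062·0.538462=-0.0033; V=0.916439+-0.006062+-0.003264=0.9071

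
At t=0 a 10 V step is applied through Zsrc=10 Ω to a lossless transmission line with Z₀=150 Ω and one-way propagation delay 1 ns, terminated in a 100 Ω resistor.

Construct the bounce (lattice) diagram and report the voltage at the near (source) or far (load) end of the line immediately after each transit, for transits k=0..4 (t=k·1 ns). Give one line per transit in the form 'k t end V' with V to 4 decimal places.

Γ_L=-0.200000, Γ_S=-0.875000; launch V₁=10·150/160=9.375000
k=0 src: V=9.3750
k=1 load: inc=9.375000, refl=9.375000·-0.200000=-1.8750; V=0.000000+9.375000+-1.875000=7.5000
k=2 src: inc=-1.875000, refl=-1.875000·-0.875000=1.6406; V=9.375000+-1.875000+1.640625=9.1406
k=3 load: inc=1.640625, refl=1.640625·-0.200000=-0.3281; V=7.500000+1.640625+-0.328125=8.8125
k=4 src: inc=-0.328125, refl=-0.328125·-0.875000=0.2871; V=9.140625+-0.328125+0.287109=9.0996

0 0 source 9.3750
1 1 load 7.5000
2 2 source 9.1406
3 3 load 8.8125
4 4 source 9.0996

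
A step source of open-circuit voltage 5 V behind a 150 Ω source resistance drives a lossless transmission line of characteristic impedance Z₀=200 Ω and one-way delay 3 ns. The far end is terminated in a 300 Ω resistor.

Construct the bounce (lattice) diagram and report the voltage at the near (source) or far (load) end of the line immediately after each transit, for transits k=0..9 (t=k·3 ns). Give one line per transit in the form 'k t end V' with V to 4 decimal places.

Γ_L=0.200000, Γ_S=-0.142857; launch V₁=5·200/350=2.857143
k=0 src: V=2.8571
k=1 load: inc=2.857143, refl=2.857143·0.200000=0.5714; V=0.000000+2.857143+0.571429=3.4286
k=2 src: inc=0.571429, refl=0.571429·-0.142857=-0.0816; V=2.857143+0.571429+-0.081633=3.3469
k=3 load: inc=-0.081633, refl=-0.081633·0.200000=-0.0163; V=3.428571+-0.081633+-0.016327=3.3306
k=4 src: inc=-0.016327, refl=-0.016327·-0.142857=0.0023; V=3.346939+-0.016327+0.002332=3.3329
k=5 load: inc=0.002332, refl=0.002332·0.200000=0.0005; V=3.330612+0.002332+0.000466=3.3334
k=6 src: inc=0.000466, refl=0.000466·-0.142857=-0.0001; V=3.332945+0.000466+-0.000067=3.3333
k=7 load: inc=-0.000067, refl=-0.000067·0.200000=-0.0000; V=3.333411+-0.000067+-0.000013=3.3333
k=8 src: inc=-0.000013, refl=-0.000013·-0.142857=0.0000; V=3.333344+-0.000013+0.000002=3.3333
k=9 load: inc=0.000002, refl=0.000002·0.200000=0.0000; V=3.333331+0.000002+0.000000=3.3333

0 0 source 2.8571
1 3 load 3.4286
2 6 source 3.3469
3 9 load 3.3306
4 12 source 3.3329
5 15 load 3.3334
6 18 source 3.3333
7 21 load 3.3333
8 24 source 3.3333
9 27 load 3.3333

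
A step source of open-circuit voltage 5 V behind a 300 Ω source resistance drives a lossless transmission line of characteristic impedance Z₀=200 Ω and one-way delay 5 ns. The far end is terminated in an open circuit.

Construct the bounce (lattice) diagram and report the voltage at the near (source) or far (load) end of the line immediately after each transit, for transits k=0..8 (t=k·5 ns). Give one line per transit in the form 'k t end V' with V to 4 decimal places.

Γ_L=1.000000, Γ_S=0.200000; launch V₁=5·200/500=2.000000
k=0 src: V=2.0000
k=1 load: inc=2.000000, refl=2.000000·1.000000=2.0000; V=0.000000+2.000000+2.000000=4.0000
k=2 src: inc=2.000000, refl=2.000000·0.200000=0.4000; V=2.000000+2.000000+0.400000=4.4000
k=3 load: inc=0.400000, refl=0.400000·1.000000=0.4000; V=4.000000+0.400000+0.400000=4.8000
k=4 src: inc=0.400000, refl=0.400000·0.200000=0.0800; V=4.400000+0.400000+0.080000=4.8800
k=5 load: inc=0.080000, refl=0.080000·1.000000=0.0800; V=4.800000+0.080000+0.080000=4.9600
k=6 src: inc=0.080000, refl=0.080000·0.200000=0.0160; V=4.880000+0.080000+0.016000=4.9760
k=7 load: inc=0.016000, refl=0.016000·1.000000=0.0160; V=4.960000+0.016000+0.016000=4.9920
k=8 src: inc=0.016000, refl=0.016000·0.200000=0.0032; V=4.976000+0.016000+0.003200=4.9952

0 0 source 2.0000
1 5 load 4.0000
2 10 source 4.4000
3 15 load 4.8000
4 20 source 4.8800
5 25 load 4.9600
6 30 source 4.9760
7 35 load 4.9920
8 40 source 4.9952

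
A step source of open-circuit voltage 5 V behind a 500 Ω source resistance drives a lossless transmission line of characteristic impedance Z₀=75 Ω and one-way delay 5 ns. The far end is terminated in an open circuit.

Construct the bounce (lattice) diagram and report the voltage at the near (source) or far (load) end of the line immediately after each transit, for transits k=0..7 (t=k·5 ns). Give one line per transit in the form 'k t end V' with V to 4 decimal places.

0 0 source 0.6522
1 5 load 1.3043
2 10 source 1.7864
3 15 load 2.2684
4 20 source 2.6247
5 25 load 2.9810
6 30 source 3.2444
7 35 load 3.5077

Γ_L=1.000000, Γ_S=0.739130; launch V₁=5·75/575=0.652174
k=0 src: V=0.6522
k=1 load: inc=0.652174, refl=0.652174·1.000000=0.6522; V=0.000000+0.652174+0.652174=1.3043
k=2 src: inc=0.652174, refl=0.652174·0.739130=0.4820; V=0.652174+0.652174+0.482042=1.7864
k=3 load: inc=0.482042, refl=0.482042·1.000000=0.4820; V=1.304348+0.482042+0.482042=2.2684
k=4 src: inc=0.482042, refl=0.482042·0.739130=0.3563; V=1.786389+0.482042+0.356292=2.6247
k=5 load: inc=0.356292, refl=0.356292·1.000000=0.3563; V=2.268431+0.356292+0.356292=2.9810
k=6 src: inc=0.356292, refl=0.356292·0.739130=0.2633; V=2.624723+0.356292+0.263346=3.2444
k=7 load: inc=0.263346, refl=0.263346·1.000000=0.2633; V=2.981014+0.263346+0.263346=3.5077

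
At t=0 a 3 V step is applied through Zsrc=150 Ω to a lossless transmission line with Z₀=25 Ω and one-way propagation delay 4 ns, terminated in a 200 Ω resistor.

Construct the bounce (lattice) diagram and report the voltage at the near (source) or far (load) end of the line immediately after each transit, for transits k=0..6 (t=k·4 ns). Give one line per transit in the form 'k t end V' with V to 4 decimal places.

Γ_L=0.777778, Γ_S=0.714286; launch V₁=3·25/175=0.428571
k=0 src: V=0.4286
k=1 load: inc=0.428571, refl=0.428571·0.777778=0.3333; V=0.000000+0.428571+0.333333=0.7619
k=2 src: inc=0.333333, refl=0.333333·0.714286=0.2381; V=0.428571+0.333333+0.238095=1.0000
k=3 load: inc=0.238095, refl=0.238095·0.777778=0.1852; V=0.761905+0.238095+0.185185=1.1852
k=4 src: inc=0.185185, refl=0.185185·0.714286=0.1323; V=1.000000+0.185185+0.132275=1.3175
k=5 load: inc=0.132275, refl=0.132275·0.777778=0.1029; V=1.185185+0.132275+0.102881=1.4203
k=6 src: inc=0.102881, refl=0.102881·0.714286=0.0735; V=1.317460+0.102881+0.073486=1.4938

0 0 source 0.4286
1 4 load 0.7619
2 8 source 1.0000
3 12 load 1.1852
4 16 source 1.3175
5 20 load 1.4203
6 24 source 1.4938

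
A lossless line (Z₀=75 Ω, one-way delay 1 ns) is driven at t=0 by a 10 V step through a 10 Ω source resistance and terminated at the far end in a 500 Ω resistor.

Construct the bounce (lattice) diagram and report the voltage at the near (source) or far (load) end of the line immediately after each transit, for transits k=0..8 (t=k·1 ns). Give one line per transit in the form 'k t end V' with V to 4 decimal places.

0 0 source 8.8235
1 1 load 15.3453
2 2 source 10.3581
3 3 load 6.6719
4 4 source 9.4907
5 5 load 11.5742
6 6 source 9.9810
7 7 load 8.8033
8 8 source 9.7039

Γ_L=0.739130, Γ_S=-0.764706; launch V₁=10·75/85=8.823529
k=0 src: V=8.8235
k=1 load: inc=8.823529, refl=8.823529·0.739130=6.5217; V=0.000000+8.823529+6.521739=15.3453
k=2 src: inc=6.521739, refl=6.521739·-0.764706=-4.9872; V=8.823529+6.521739+-4.987212=10.3581
k=3 load: inc=-4.987212, refl=-4.987212·0.739130=-3.6862; V=15.345269+-4.987212+-3.686200=6.6719
k=4 src: inc=-3.686200, refl=-3.686200·-0.764706=2.8189; V=10.358056+-3.686200+2.818859=9.4907
k=5 load: inc=2.818859, refl=2.818859·0.739130=2.0835; V=6.671856+2.818859+2.083505=11.5742
k=6 src: inc=2.083505, refl=2.083505·-0.764706=-1.5933; V=9.490715+2.083505+-1.593268=9.9810
k=7 load: inc=-1.593268, refl=-1.593268·0.739130=-1.1776; V=11.574220+-1.593268+-1.177633=8.8033
k=8 src: inc=-1.177633, refl=-1.177633·-0.764706=0.9005; V=9.980951+-1.177633+0.900543=9.7039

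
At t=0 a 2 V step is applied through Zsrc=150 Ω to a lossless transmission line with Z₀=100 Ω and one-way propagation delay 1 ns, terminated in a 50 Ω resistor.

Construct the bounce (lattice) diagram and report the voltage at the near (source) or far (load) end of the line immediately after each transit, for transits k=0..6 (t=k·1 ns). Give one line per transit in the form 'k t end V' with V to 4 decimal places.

0 0 source 0.8000
1 1 load 0.5333
2 2 source 0.4800
3 3 load 0.4978
4 4 source 0.5013
5 5 load 0.5001
6 6 source 0.4999

Γ_L=-0.333333, Γ_S=0.200000; launch V₁=2·100/250=0.800000
k=0 src: V=0.8000
k=1 load: inc=0.800000, refl=0.800000·-0.333333=-0.2667; V=0.000000+0.800000+-0.266667=0.5333
k=2 src: inc=-0.266667, refl=-0.266667·0.200000=-0.0533; V=0.800000+-0.266667+-0.053333=0.4800
k=3 load: inc=-0.053333, refl=-0.053333·-0.333333=0.0178; V=0.533333+-0.053333+0.017778=0.4978
k=4 src: inc=0.017778, refl=0.017778·0.200000=0.0036; V=0.480000+0.017778+0.003556=0.5013
k=5 load: inc=0.003556, refl=0.003556·-0.333333=-0.0012; V=0.497778+0.003556+-0.001185=0.5001
k=6 src: inc=-0.001185, refl=-0.001185·0.200000=-0.0002; V=0.501333+-0.001185+-0.000237=0.4999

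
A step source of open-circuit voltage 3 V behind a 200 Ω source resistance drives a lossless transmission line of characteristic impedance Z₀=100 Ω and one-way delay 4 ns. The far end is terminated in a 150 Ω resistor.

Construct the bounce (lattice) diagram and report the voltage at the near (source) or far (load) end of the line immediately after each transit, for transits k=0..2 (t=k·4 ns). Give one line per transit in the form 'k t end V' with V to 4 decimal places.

0 0 source 1.0000
1 4 load 1.2000
2 8 source 1.2667

Γ_L=0.200000, Γ_S=0.333333; launch V₁=3·100/300=1.000000
k=0 src: V=1.0000
k=1 load: inc=1.000000, refl=1.000000·0.200000=0.2000; V=0.000000+1.000000+0.200000=1.2000
k=2 src: inc=0.200000, refl=0.200000·0.333333=0.0667; V=1.000000+0.200000+0.066667=1.2667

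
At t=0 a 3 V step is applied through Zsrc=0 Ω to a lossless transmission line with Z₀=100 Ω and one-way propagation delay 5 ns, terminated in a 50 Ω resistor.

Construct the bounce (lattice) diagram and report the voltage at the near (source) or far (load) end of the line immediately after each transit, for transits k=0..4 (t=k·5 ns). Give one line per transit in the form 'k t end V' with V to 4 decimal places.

0 0 source 3.0000
1 5 load 2.0000
2 10 source 3.0000
3 15 load 2.6667
4 20 source 3.0000

Γ_L=-0.333333, Γ_S=-1.000000; launch V₁=3·100/100=3.000000
k=0 src: V=3.0000
k=1 load: inc=3.000000, refl=3.000000·-0.333333=-1.0000; V=0.000000+3.000000+-1.000000=2.0000
k=2 src: inc=-1.000000, refl=-1.000000·-1.000000=1.0000; V=3.000000+-1.000000+1.000000=3.0000
k=3 load: inc=1.000000, refl=1.000000·-0.333333=-0.3333; V=2.000000+1.000000+-0.333333=2.6667
k=4 src: inc=-0.333333, refl=-0.333333·-1.000000=0.3333; V=3.000000+-0.333333+0.333333=3.0000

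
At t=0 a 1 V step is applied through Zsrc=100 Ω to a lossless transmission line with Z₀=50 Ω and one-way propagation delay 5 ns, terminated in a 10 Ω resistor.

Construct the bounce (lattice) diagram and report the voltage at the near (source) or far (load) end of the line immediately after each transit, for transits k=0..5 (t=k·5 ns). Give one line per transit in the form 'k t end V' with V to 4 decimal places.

Γ_L=-0.666667, Γ_S=0.333333; launch V₁=1·50/150=0.333333
k=0 src: V=0.3333
k=1 load: inc=0.333333, refl=0.333333·-0.666667=-0.2222; V=0.000000+0.333333+-0.222222=0.1111
k=2 src: inc=-0.222222, refl=-0.222222·0.333333=-0.0741; V=0.333333+-0.222222+-0.074074=0.0370
k=3 load: inc=-0.074074, refl=-0.074074·-0.666667=0.0494; V=0.111111+-0.074074+0.049383=0.0864
k=4 src: inc=0.049383, refl=0.049383·0.333333=0.0165; V=0.037037+0.049383+0.016461=0.1029
k=5 load: inc=0.016461, refl=0.016461·-0.666667=-0.0110; V=0.086420+0.016461+-0.010974=0.0919

0 0 source 0.3333
1 5 load 0.1111
2 10 source 0.0370
3 15 load 0.0864
4 20 source 0.1029
5 25 load 0.0919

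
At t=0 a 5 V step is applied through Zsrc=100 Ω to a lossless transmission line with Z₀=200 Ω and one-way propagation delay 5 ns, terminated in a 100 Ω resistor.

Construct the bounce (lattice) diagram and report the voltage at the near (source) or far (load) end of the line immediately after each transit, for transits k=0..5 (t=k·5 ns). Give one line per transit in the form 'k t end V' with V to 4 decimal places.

0 0 source 3.3333
1 5 load 2.2222
2 10 source 2.5926
3 15 load 2.4691
4 20 source 2.5103
5 25 load 2.4966

Γ_L=-0.333333, Γ_S=-0.333333; launch V₁=5·200/300=3.333333
k=0 src: V=3.3333
k=1 load: inc=3.333333, refl=3.333333·-0.333333=-1.1111; V=0.000000+3.333333+-1.111111=2.2222
k=2 src: inc=-1.111111, refl=-1.111111·-0.333333=0.3704; V=3.333333+-1.111111+0.370370=2.5926
k=3 load: inc=0.370370, refl=0.370370·-0.333333=-0.1235; V=2.222222+0.370370+-0.123457=2.4691
k=4 src: inc=-0.123457, refl=-0.123457·-0.333333=0.0412; V=2.592593+-0.123457+0.041152=2.5103
k=5 load: inc=0.041152, refl=0.041152·-0.333333=-0.0137; V=2.469136+0.041152+-0.013717=2.4966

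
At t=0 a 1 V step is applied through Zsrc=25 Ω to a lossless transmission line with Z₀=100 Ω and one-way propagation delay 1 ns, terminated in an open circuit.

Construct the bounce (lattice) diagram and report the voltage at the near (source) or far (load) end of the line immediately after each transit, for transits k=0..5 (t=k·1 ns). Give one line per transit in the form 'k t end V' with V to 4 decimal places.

0 0 source 0.8000
1 1 load 1.6000
2 2 source 1.1200
3 3 load 0.6400
4 4 source 0.9280
5 5 load 1.2160

Γ_L=1.000000, Γ_S=-0.600000; launch V₁=1·100/125=0.800000
k=0 src: V=0.8000
k=1 load: inc=0.800000, refl=0.800000·1.000000=0.8000; V=0.000000+0.800000+0.800000=1.6000
k=2 src: inc=0.800000, refl=0.800000·-0.600000=-0.4800; V=0.800000+0.800000+-0.480000=1.1200
k=3 load: inc=-0.480000, refl=-0.480000·1.000000=-0.4800; V=1.600000+-0.480000+-0.480000=0.6400
k=4 src: inc=-0.480000, refl=-0.480000·-0.600000=0.2880; V=1.120000+-0.480000+0.288000=0.9280
k=5 load: inc=0.288000, refl=0.288000·1.000000=0.2880; V=0.640000+0.288000+0.288000=1.2160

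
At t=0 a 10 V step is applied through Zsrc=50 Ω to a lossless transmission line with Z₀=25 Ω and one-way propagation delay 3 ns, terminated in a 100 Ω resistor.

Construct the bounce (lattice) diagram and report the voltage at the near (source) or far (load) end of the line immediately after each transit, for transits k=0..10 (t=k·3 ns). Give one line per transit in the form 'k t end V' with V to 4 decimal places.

0 0 source 3.3333
1 3 load 5.3333
2 6 source 6.0000
3 9 load 6.4000
4 12 source 6.5333
5 15 load 6.6133
6 18 source 6.6400
7 21 load 6.6560
8 24 source 6.6613
9 27 load 6.6645
10 30 source 6.6656

Γ_L=0.600000, Γ_S=0.333333; launch V₁=10·25/75=3.333333
k=0 src: V=3.3333
k=1 load: inc=3.333333, refl=3.333333·0.600000=2.0000; V=0.000000+3.333333+2.000000=5.3333
k=2 src: inc=2.000000, refl=2.000000·0.333333=0.6667; V=3.333333+2.000000+0.666667=6.0000
k=3 load: inc=0.666667, refl=0.666667·0.600000=0.4000; V=5.333333+0.666667+0.400000=6.4000
k=4 src: inc=0.400000, refl=0.400000·0.333333=0.1333; V=6.000000+0.400000+0.133333=6.5333
k=5 load: inc=0.133333, refl=0.133333·0.600000=0.0800; V=6.400000+0.133333+0.080000=6.6133
k=6 src: inc=0.080000, refl=0.080000·0.333333=0.0267; V=6.533333+0.080000+0.026667=6.6400
k=7 load: inc=0.026667, refl=0.026667·0.600000=0.0160; V=6.613333+0.026667+0.016000=6.6560
k=8 src: inc=0.016000, refl=0.016000·0.333333=0.0053; V=6.640000+0.016000+0.005333=6.6613
k=9 load: inc=0.005333, refl=0.005333·0.600000=0.0032; V=6.656000+0.005333+0.003200=6.6645
k=10 src: inc=0.003200, refl=0.003200·0.333333=0.0011; V=6.661333+0.003200+0.001067=6.6656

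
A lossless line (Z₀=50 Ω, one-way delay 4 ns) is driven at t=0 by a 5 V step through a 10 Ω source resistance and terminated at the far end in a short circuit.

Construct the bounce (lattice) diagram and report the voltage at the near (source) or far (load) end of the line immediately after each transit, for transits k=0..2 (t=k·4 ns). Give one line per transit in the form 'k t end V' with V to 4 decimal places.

0 0 source 4.1667
1 4 load 0.0000
2 8 source 2.7778

Γ_L=-1.000000, Γ_S=-0.666667; launch V₁=5·50/60=4.166667
k=0 src: V=4.1667
k=1 load: inc=4.166667, refl=4.166667·-1.000000=-4.1667; V=0.000000+4.166667+-4.166667=0.0000
k=2 src: inc=-4.166667, refl=-4.166667·-0.666667=2.7778; V=4.166667+-4.166667+2.777778=2.7778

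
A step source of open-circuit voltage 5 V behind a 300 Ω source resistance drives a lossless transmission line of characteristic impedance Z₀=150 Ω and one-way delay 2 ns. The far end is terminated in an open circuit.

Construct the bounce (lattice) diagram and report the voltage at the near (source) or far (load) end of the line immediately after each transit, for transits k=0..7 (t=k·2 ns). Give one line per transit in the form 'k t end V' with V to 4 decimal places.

Γ_L=1.000000, Γ_S=0.333333; launch V₁=5·150/450=1.666667
k=0 src: V=1.6667
k=1 load: inc=1.666667, refl=1.666667·1.000000=1.6667; V=0.000000+1.666667+1.666667=3.3333
k=2 src: inc=1.666667, refl=1.666667·0.333333=0.5556; V=1.666667+1.666667+0.555556=3.8889
k=3 load: inc=0.555556, refl=0.555556·1.000000=0.5556; V=3.333333+0.555556+0.555556=4.4444
k=4 src: inc=0.555556, refl=0.555556·0.333333=0.1852; V=3.888889+0.555556+0.185185=4.6296
k=5 load: inc=0.185185, refl=0.185185·1.000000=0.1852; V=4.444444+0.185185+0.185185=4.8148
k=6 src: inc=0.185185, refl=0.185185·0.333333=0.0617; V=4.629630+0.185185+0.061728=4.8765
k=7 load: inc=0.061728, refl=0.061728·1.000000=0.0617; V=4.814815+0.061728+0.061728=4.9383

0 0 source 1.6667
1 2 load 3.3333
2 4 source 3.8889
3 6 load 4.4444
4 8 source 4.6296
5 10 load 4.8148
6 12 source 4.8765
7 14 load 4.9383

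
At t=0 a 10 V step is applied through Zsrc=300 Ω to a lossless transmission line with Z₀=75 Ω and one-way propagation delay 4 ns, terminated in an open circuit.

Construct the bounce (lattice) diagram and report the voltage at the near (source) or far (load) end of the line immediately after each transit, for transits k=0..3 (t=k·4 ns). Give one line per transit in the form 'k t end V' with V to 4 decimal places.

Γ_L=1.000000, Γ_S=0.600000; launch V₁=10·75/375=2.000000
k=0 src: V=2.0000
k=1 load: inc=2.000000, refl=2.000000·1.000000=2.0000; V=0.000000+2.000000+2.000000=4.0000
k=2 src: inc=2.000000, refl=2.000000·0.600000=1.2000; V=2.000000+2.000000+1.200000=5.2000
k=3 load: inc=1.200000, refl=1.200000·1.000000=1.2000; V=4.000000+1.200000+1.200000=6.4000

0 0 source 2.0000
1 4 load 4.0000
2 8 source 5.2000
3 12 load 6.4000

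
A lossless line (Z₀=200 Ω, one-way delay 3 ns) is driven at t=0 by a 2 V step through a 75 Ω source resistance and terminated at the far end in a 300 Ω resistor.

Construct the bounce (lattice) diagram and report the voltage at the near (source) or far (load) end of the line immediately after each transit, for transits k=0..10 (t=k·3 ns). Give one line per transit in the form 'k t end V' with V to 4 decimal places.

Γ_L=0.200000, Γ_S=-0.454545; launch V₁=2·200/275=1.454545
k=0 src: V=1.4545
k=1 load: inc=1.454545, refl=1.454545·0.200000=0.2909; V=0.000000+1.454545+0.290909=1.7455
k=2 src: inc=0.290909, refl=0.290909·-0.454545=-0.1322; V=1.454545+0.290909+-0.132231=1.6132
k=3 load: inc=-0.132231, refl=-0.132231·0.200000=-0.0264; V=1.745455+-0.132231+-0.026446=1.5868
k=4 src: inc=-0.026446, refl=-0.026446·-0.454545=0.0120; V=1.613223+-0.026446+0.012021=1.5988
k=5 load: inc=0.012021, refl=0.012021·0.200000=0.0024; V=1.586777+0.012021+0.002404=1.6012
k=6 src: inc=0.002404, refl=0.002404·-0.454545=-0.0011; V=1.598798+0.002404+-0.001093=1.6001
k=7 load: inc=-0.001093, refl=-0.001093·0.200000=-0.0002; V=1.601202+-0.001093+-0.000219=1.5999
k=8 src: inc=-0.000219, refl=-0.000219·-0.454545=0.0001; V=1.600109+-0.000219+0.000099=1.6000
k=9 load: inc=0.000099, refl=0.000099·0.200000=0.0000; V=1.599891+0.000099+0.000020=1.6000
k=10 src: inc=0.000020, refl=0.000020·-0.454545=-0.0000; V=1.599990+0.000020+-0.000009=1.6000

0 0 source 1.4545
1 3 load 1.7455
2 6 source 1.6132
3 9 load 1.5868
4 12 source 1.5988
5 15 load 1.6012
6 18 source 1.6001
7 21 load 1.5999
8 24 source 1.6000
9 27 load 1.6000
10 30 source 1.6000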